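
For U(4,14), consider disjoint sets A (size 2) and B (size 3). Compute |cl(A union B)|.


|A union B| = 2 + 3 = 5 (disjoint).
In U(4,14), cl(S) = S if |S| < 4, else cl(S) = E.
Since 5 >= 4, cl(A union B) = E.
|cl(A union B)| = 14.

14


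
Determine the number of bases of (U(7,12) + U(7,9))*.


(M1+M2)* = M1* + M2*.
M1* = U(5,12), bases: C(12,5) = 792.
M2* = U(2,9), bases: C(9,2) = 36.
|B(M*)| = 792 * 36 = 28512.

28512


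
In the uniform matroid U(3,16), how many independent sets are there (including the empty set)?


Independent sets of U(3,16) are all subsets of size <= 3.
Count = C(16,0) + C(16,1) + C(16,2) + C(16,3)
     = 1 + 16 + 120 + 560
     = 697.

697


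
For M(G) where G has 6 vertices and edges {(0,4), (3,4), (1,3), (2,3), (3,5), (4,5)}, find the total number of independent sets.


An independent set in a graphic matroid is an acyclic edge subset.
G has 6 vertices and 6 edges.
Enumerate all 2^6 = 64 subsets, checking for acyclicity.
Total independent sets = 56.

56


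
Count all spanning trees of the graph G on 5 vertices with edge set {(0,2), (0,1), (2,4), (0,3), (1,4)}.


By Kirchhoff's matrix tree theorem, the number of spanning trees equals
the determinant of any cofactor of the Laplacian matrix L.
G has 5 vertices and 5 edges.
Computing the (4 x 4) cofactor determinant gives 4.

4


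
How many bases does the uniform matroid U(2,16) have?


Bases of U(2,16) are all 2-element subsets of the 16-element ground set.
Number of bases = C(16,2).
(16 choose 2) = 120.

120


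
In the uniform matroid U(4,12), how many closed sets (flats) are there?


Flats of U(4,12): every subset of size < 4 is a flat, plus E itself.
Count = (12 choose 0) + (12 choose 1) + (12 choose 2) + (12 choose 3) + 1
     = 1 + 12 + 66 + 220 + 1
     = 300.

300


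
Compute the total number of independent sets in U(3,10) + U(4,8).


For a direct sum, |I(M1+M2)| = |I(M1)| * |I(M2)|.
|I(U(3,10))| = sum C(10,k) for k=0..3 = 176.
|I(U(4,8))| = sum C(8,k) for k=0..4 = 163.
Total = 176 * 163 = 28688.

28688


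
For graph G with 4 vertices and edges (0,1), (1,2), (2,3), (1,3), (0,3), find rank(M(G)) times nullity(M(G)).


r(M) = |V| - c = 4 - 1 = 3.
nullity = |E| - r(M) = 5 - 3 = 2.
Product = 3 * 2 = 6.

6


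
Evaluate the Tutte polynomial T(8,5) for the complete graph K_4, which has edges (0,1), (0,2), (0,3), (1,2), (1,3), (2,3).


T(K_4; x,y) = x^3 + 3x^2 + 4xy + 2x + y^3 + 3y^2 + 2y.
Substituting x=8, y=5:
= 512 + 192 + 160 + 16 + 125 + 75 + 10
= 1090.

1090


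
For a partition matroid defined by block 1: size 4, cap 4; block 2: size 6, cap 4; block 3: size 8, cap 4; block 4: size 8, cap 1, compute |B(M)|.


A basis picks exactly ci elements from block i.
Number of bases = product of C(|Si|, ci).
= C(4,4) * C(6,4) * C(8,4) * C(8,1)
= 1 * 15 * 70 * 8
= 8400.

8400


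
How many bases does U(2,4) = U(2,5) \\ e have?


Deleting e from U(2,5) gives U(2,4) since n > r.
Bases of U(2,4) = C(4,2) = 4! / (2! * 2!) = 6.

6


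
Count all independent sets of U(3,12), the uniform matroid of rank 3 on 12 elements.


Independent sets of U(3,12) are all subsets of size <= 3.
Count = (12 choose 0) + (12 choose 1) + (12 choose 2) + (12 choose 3)
     = 1 + 12 + 66 + 220
     = 299.

299


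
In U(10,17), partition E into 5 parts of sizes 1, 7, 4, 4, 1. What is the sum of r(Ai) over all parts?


r(Ai) = min(|Ai|, 10) for each part.
Sum = min(1,10) + min(7,10) + min(4,10) + min(4,10) + min(1,10)
    = 1 + 7 + 4 + 4 + 1
    = 17.

17


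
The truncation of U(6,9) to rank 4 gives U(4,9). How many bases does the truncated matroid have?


Truncating U(6,9) to rank 4 gives U(4,9).
Bases of U(4,9) are all 4-element subsets of 9 elements.
Number of bases = C(9,4) = 9! / (4! * 5!) = 126.

126


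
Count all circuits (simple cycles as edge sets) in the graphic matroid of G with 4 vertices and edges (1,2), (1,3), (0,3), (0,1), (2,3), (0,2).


A circuit in a graphic matroid = edge set of a simple cycle.
G has 4 vertices and 6 edges.
Enumerating all minimal edge subsets forming cycles...
Total circuits found: 7.

7


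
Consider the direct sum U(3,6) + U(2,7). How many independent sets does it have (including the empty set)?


For a direct sum, |I(M1+M2)| = |I(M1)| * |I(M2)|.
|I(U(3,6))| = sum C(6,k) for k=0..3 = 42.
|I(U(2,7))| = sum C(7,k) for k=0..2 = 29.
Total = 42 * 29 = 1218.

1218


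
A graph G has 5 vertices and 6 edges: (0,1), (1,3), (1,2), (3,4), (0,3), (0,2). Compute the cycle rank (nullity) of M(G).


Cycle rank (nullity) = |E| - r(M) = |E| - (|V| - c).
|E| = 6, |V| = 5, c = 1.
Nullity = 6 - (5 - 1) = 6 - 4 = 2.

2


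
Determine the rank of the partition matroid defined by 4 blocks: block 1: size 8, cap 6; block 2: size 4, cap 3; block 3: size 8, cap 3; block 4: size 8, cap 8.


Rank of a partition matroid = sum of min(|Si|, ci) for each block.
= min(8,6) + min(4,3) + min(8,3) + min(8,8)
= 6 + 3 + 3 + 8
= 20.

20


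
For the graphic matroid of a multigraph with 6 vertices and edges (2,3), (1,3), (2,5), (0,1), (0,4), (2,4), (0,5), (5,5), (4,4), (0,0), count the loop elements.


In a graphic matroid, a loop is a self-loop edge (u,u) with rank 0.
Examining all 10 edges for self-loops...
Self-loops found: (5,5), (4,4), (0,0)
Number of loops = 3.

3


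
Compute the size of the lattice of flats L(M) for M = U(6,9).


Flats of U(6,9): every subset of size < 6 is a flat, plus E itself.
Count = C(9,0) + C(9,1) + C(9,2) + C(9,3) + C(9,4) + C(9,5) + 1
     = 1 + 9 + 36 + 84 + 126 + 126 + 1
     = 383.

383


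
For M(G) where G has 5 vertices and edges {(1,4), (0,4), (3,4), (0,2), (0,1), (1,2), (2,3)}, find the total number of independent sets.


An independent set in a graphic matroid is an acyclic edge subset.
G has 5 vertices and 7 edges.
Enumerate all 2^7 = 128 subsets, checking for acyclicity.
Total independent sets = 86.

86


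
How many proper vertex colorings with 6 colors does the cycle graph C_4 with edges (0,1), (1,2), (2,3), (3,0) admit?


P(C_4, k) = (k-1)^4 + (-1)^4*(k-1).
P(6) = (5)^4 + 5
= 625 + 5 = 630.

630


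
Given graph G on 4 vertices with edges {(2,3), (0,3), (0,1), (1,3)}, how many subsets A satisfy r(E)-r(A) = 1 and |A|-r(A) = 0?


R(x,y) = sum over A in 2^E of x^(r(E)-r(A)) * y^(|A|-r(A)).
G has 4 vertices, 4 edges. r(E) = 3.
Enumerate all 2^4 = 16 subsets.
Count subsets with r(E)-r(A)=1 and |A|-r(A)=0: 6.

6


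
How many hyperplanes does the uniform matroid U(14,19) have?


Hyperplanes of U(14,19) are flats of rank 13.
In a uniform matroid, these are exactly the (13)-element subsets.
Count = (19 choose 13) = 27132.

27132


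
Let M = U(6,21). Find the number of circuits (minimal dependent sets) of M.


In U(6,21), circuits are the (7)-element subsets.
Any set of 7 elements is dependent, and removing any one element gives
an independent set of size 6, so it is a minimal dependent set.
Number of circuits = C(21,7) = 116280.

116280


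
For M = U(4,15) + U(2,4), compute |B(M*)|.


(M1+M2)* = M1* + M2*.
M1* = U(11,15), bases: C(15,11) = 1365.
M2* = U(2,4), bases: C(4,2) = 6.
|B(M*)| = 1365 * 6 = 8190.

8190


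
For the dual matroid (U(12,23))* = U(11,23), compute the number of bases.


The dual of U(r,n) is U(n-r, n) = U(11,23).
Bases of U(11,23) are all (11)-element subsets.
|B(M*)| = C(23,11) = 23! / (11! * 12!) = 1352078.

1352078


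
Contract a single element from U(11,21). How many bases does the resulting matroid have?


Contracting e from U(11,21) gives U(10,20).
Bases of U(10,20) = (20 choose 10) = 184756.

184756


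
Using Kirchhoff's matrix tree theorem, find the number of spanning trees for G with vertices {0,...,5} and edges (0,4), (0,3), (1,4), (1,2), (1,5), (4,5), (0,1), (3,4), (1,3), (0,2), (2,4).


By Kirchhoff's matrix tree theorem, the number of spanning trees equals
the determinant of any cofactor of the Laplacian matrix L.
G has 6 vertices and 11 edges.
Computing the (5 x 5) cofactor determinant gives 180.

180


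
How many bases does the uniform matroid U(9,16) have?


Bases of U(9,16) are all 9-element subsets of the 16-element ground set.
Number of bases = C(16,9).
C(16,9) = 16! / (9! * 7!) = 11440.

11440


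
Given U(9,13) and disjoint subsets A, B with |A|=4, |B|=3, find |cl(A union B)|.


|A union B| = 4 + 3 = 7 (disjoint).
In U(9,13), cl(S) = S if |S| < 9, else cl(S) = E.
Since 7 < 9, cl(A union B) = A union B.
|cl(A union B)| = 7.

7


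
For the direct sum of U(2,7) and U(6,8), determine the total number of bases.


Bases of a direct sum M1 + M2: |B| = |B(M1)| * |B(M2)|.
|B(U(2,7))| = C(7,2) = 21.
|B(U(6,8))| = C(8,6) = 28.
Total bases = 21 * 28 = 588.

588


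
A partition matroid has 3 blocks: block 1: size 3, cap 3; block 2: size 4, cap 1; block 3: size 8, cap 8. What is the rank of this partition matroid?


Rank of a partition matroid = sum of min(|Si|, ci) for each block.
= min(3,3) + min(4,1) + min(8,8)
= 3 + 1 + 8
= 12.

12


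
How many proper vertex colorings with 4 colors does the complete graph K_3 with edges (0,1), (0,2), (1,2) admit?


P(K_3, k) = k(k-1)(k-2)...(k-2).
P(4) = (4) * (3) * (2) = 24.

24


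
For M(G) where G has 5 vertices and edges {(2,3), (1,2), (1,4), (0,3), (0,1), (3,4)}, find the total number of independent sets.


An independent set in a graphic matroid is an acyclic edge subset.
G has 5 vertices and 6 edges.
Enumerate all 2^6 = 64 subsets, checking for acyclicity.
Total independent sets = 54.

54


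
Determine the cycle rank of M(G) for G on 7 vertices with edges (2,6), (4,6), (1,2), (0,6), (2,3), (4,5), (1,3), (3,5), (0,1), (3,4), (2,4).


Cycle rank (nullity) = |E| - r(M) = |E| - (|V| - c).
|E| = 11, |V| = 7, c = 1.
Nullity = 11 - (7 - 1) = 11 - 6 = 5.

5


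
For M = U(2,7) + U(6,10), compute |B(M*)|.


(M1+M2)* = M1* + M2*.
M1* = U(5,7), bases: C(7,5) = 21.
M2* = U(4,10), bases: C(10,4) = 210.
|B(M*)| = 21 * 210 = 4410.

4410


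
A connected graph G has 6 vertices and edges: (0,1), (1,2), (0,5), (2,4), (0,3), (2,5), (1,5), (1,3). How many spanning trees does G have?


By Kirchhoff's matrix tree theorem, the number of spanning trees equals
the determinant of any cofactor of the Laplacian matrix L.
G has 6 vertices and 8 edges.
Computing the (5 x 5) cofactor determinant gives 21.

21


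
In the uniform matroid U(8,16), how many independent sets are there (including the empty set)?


Independent sets of U(8,16) are all subsets of size <= 8.
Count = C(16,0) + C(16,1) + C(16,2) + C(16,3) + C(16,4) + C(16,5) + C(16,6) + C(16,7) + C(16,8)
     = 1 + 16 + 120 + 560 + 1820 + 4368 + 8008 + 11440 + 12870
     = 39203.

39203


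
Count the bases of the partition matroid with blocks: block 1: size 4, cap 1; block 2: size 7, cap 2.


A basis picks exactly ci elements from block i.
Number of bases = product of C(|Si|, ci).
= C(4,1) * C(7,2)
= 4 * 21
= 84.

84


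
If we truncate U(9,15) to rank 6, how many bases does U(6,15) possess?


Truncating U(9,15) to rank 6 gives U(6,15).
Bases of U(6,15) are all 6-element subsets of 15 elements.
Number of bases = C(15,6) = 15! / (6! * 9!) = 5005.

5005


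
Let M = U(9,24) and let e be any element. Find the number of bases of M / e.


Contracting e from U(9,24) gives U(8,23).
Bases of U(8,23) = (23 choose 8) = 490314.

490314


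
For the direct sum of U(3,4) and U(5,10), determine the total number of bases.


Bases of a direct sum M1 + M2: |B| = |B(M1)| * |B(M2)|.
|B(U(3,4))| = C(4,3) = 4.
|B(U(5,10))| = C(10,5) = 252.
Total bases = 4 * 252 = 1008.

1008


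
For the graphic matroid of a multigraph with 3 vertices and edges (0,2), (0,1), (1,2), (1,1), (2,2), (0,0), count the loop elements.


In a graphic matroid, a loop is a self-loop edge (u,u) with rank 0.
Examining all 6 edges for self-loops...
Self-loops found: (1,1), (2,2), (0,0)
Number of loops = 3.

3


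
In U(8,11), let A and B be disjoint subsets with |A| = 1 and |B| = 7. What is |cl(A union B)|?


|A union B| = 1 + 7 = 8 (disjoint).
In U(8,11), cl(S) = S if |S| < 8, else cl(S) = E.
Since 8 >= 8, cl(A union B) = E.
|cl(A union B)| = 11.

11


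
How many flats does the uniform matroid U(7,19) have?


Flats of U(7,19): every subset of size < 7 is a flat, plus E itself.
Count = (19 choose 0) + (19 choose 1) + (19 choose 2) + (19 choose 3) + (19 choose 4) + (19 choose 5) + (19 choose 6) + 1
     = 1 + 19 + 171 + 969 + 3876 + 11628 + 27132 + 1
     = 43797.

43797


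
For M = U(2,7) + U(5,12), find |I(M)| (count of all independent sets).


For a direct sum, |I(M1+M2)| = |I(M1)| * |I(M2)|.
|I(U(2,7))| = sum C(7,k) for k=0..2 = 29.
|I(U(5,12))| = sum C(12,k) for k=0..5 = 1586.
Total = 29 * 1586 = 45994.

45994


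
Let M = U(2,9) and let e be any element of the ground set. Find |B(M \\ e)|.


Deleting e from U(2,9) gives U(2,8) since n > r.
Bases of U(2,8) = C(8,2) = 8! / (2! * 6!) = 28.

28


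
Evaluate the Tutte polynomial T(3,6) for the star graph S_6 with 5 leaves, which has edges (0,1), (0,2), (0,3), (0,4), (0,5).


A star on 6 vertices is a tree with 5 edges.
T(x,y) = x^(5) for any tree.
T(3,6) = 3^5 = 243.

243


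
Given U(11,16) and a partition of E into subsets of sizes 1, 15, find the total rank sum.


r(Ai) = min(|Ai|, 11) for each part.
Sum = min(1,11) + min(15,11)
    = 1 + 11
    = 12.

12


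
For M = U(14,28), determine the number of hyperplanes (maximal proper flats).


Hyperplanes of U(14,28) are flats of rank 13.
In a uniform matroid, these are exactly the (13)-element subsets.
Count = (28 choose 13) = 37442160.

37442160


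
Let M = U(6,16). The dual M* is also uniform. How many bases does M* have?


The dual of U(r,n) is U(n-r, n) = U(10,16).
Bases of U(10,16) are all (10)-element subsets.
|B(M*)| = C(16,10) = 16! / (10! * 6!) = 8008.

8008


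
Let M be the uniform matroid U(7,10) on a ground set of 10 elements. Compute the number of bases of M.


Bases of U(7,10) are all 7-element subsets of the 10-element ground set.
Number of bases = C(10,7).
(10 choose 7) = 120.

120


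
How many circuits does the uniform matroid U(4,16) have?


In U(4,16), circuits are the (5)-element subsets.
Any set of 5 elements is dependent, and removing any one element gives
an independent set of size 4, so it is a minimal dependent set.
Number of circuits = C(16,5) = 16! / (5! * 11!) = 4368.

4368


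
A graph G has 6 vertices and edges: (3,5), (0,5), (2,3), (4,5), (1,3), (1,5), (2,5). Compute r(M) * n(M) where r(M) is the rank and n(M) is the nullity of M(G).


r(M) = |V| - c = 6 - 1 = 5.
nullity = |E| - r(M) = 7 - 5 = 2.
Product = 5 * 2 = 10.

10


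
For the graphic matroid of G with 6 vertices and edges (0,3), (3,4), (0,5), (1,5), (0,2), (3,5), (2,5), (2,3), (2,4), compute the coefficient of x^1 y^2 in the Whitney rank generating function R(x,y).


R(x,y) = sum over A in 2^E of x^(r(E)-r(A)) * y^(|A|-r(A)).
G has 6 vertices, 9 edges. r(E) = 5.
Enumerate all 2^9 = 512 subsets.
Count subsets with r(E)-r(A)=1 and |A|-r(A)=2: 35.

35


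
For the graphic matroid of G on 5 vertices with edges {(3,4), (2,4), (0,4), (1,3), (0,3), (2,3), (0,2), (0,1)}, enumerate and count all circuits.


A circuit in a graphic matroid = edge set of a simple cycle.
G has 5 vertices and 8 edges.
Enumerating all minimal edge subsets forming cycles...
Total circuits found: 12.

12


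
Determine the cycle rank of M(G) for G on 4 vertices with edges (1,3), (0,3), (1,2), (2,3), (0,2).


Cycle rank (nullity) = |E| - r(M) = |E| - (|V| - c).
|E| = 5, |V| = 4, c = 1.
Nullity = 5 - (4 - 1) = 5 - 3 = 2.

2


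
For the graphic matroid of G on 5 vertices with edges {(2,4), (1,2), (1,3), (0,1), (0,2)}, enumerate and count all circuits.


A circuit in a graphic matroid = edge set of a simple cycle.
G has 5 vertices and 5 edges.
Enumerating all minimal edge subsets forming cycles...
Total circuits found: 1.

1


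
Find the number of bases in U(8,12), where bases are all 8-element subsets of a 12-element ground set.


Bases of U(8,12) are all 8-element subsets of the 12-element ground set.
Number of bases = C(12,8).
C(12,8) = 495.

495


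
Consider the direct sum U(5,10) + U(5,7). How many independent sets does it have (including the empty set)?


For a direct sum, |I(M1+M2)| = |I(M1)| * |I(M2)|.
|I(U(5,10))| = sum C(10,k) for k=0..5 = 638.
|I(U(5,7))| = sum C(7,k) for k=0..5 = 120.
Total = 638 * 120 = 76560.

76560


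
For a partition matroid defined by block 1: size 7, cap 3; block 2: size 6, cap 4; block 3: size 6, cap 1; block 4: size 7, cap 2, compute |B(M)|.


A basis picks exactly ci elements from block i.
Number of bases = product of C(|Si|, ci).
= C(7,3) * C(6,4) * C(6,1) * C(7,2)
= 35 * 15 * 6 * 21
= 66150.

66150


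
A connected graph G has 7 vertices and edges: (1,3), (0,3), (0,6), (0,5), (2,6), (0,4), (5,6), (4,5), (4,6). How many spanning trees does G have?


By Kirchhoff's matrix tree theorem, the number of spanning trees equals
the determinant of any cofactor of the Laplacian matrix L.
G has 7 vertices and 9 edges.
Computing the (6 x 6) cofactor determinant gives 16.

16


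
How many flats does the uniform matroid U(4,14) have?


Flats of U(4,14): every subset of size < 4 is a flat, plus E itself.
Count = C(14,0) + C(14,1) + C(14,2) + C(14,3) + 1
     = 1 + 14 + 91 + 364 + 1
     = 471.

471


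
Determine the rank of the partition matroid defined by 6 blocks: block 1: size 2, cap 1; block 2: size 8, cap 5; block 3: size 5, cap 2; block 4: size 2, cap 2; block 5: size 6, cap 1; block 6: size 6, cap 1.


Rank of a partition matroid = sum of min(|Si|, ci) for each block.
= min(2,1) + min(8,5) + min(5,2) + min(2,2) + min(6,1) + min(6,1)
= 1 + 5 + 2 + 2 + 1 + 1
= 12.

12


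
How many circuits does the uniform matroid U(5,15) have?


In U(5,15), circuits are the (6)-element subsets.
Any set of 6 elements is dependent, and removing any one element gives
an independent set of size 5, so it is a minimal dependent set.
Number of circuits = (15 choose 6) = 5005.

5005


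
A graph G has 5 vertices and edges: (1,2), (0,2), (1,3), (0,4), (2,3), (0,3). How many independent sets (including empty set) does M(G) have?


An independent set in a graphic matroid is an acyclic edge subset.
G has 5 vertices and 6 edges.
Enumerate all 2^6 = 64 subsets, checking for acyclicity.
Total independent sets = 48.

48


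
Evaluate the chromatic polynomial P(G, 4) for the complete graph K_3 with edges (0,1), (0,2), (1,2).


P(K_3, k) = k(k-1)(k-2)...(k-2).
P(4) = (4) * (3) * (2) = 24.

24


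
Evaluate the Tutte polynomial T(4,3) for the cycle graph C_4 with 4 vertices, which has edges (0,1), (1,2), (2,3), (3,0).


T(C_4; x,y) = x + x^2 + ... + x^(3) + y.
T(4,3) = 4^1 + 4^2 + 4^3 + 3
= 4 + 16 + 64 + 3
= 87.

87


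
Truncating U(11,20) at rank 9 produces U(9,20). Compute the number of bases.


Truncating U(11,20) to rank 9 gives U(9,20).
Bases of U(9,20) are all 9-element subsets of 20 elements.
Number of bases = C(20,9) = 167960.

167960


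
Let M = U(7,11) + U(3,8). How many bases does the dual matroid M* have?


(M1+M2)* = M1* + M2*.
M1* = U(4,11), bases: C(11,4) = 330.
M2* = U(5,8), bases: C(8,5) = 56.
|B(M*)| = 330 * 56 = 18480.

18480


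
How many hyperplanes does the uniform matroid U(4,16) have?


Hyperplanes of U(4,16) are flats of rank 3.
In a uniform matroid, these are exactly the (3)-element subsets.
Count = (16 choose 3) = 560.

560


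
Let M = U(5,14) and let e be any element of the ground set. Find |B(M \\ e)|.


Deleting e from U(5,14) gives U(5,13) since n > r.
Bases of U(5,13) = C(13,5) = 1287.

1287


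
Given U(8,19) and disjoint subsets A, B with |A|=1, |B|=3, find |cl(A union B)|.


|A union B| = 1 + 3 = 4 (disjoint).
In U(8,19), cl(S) = S if |S| < 8, else cl(S) = E.
Since 4 < 8, cl(A union B) = A union B.
|cl(A union B)| = 4.

4


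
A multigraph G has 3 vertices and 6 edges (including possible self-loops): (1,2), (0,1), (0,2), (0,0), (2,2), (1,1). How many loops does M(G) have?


In a graphic matroid, a loop is a self-loop edge (u,u) with rank 0.
Examining all 6 edges for self-loops...
Self-loops found: (0,0), (2,2), (1,1)
Number of loops = 3.

3


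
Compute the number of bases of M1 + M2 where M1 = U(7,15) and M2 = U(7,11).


Bases of a direct sum M1 + M2: |B| = |B(M1)| * |B(M2)|.
|B(U(7,15))| = C(15,7) = 6435.
|B(U(7,11))| = C(11,7) = 330.
Total bases = 6435 * 330 = 2123550.

2123550


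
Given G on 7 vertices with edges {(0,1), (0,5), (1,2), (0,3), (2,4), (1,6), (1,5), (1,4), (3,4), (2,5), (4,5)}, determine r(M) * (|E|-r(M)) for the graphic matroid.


r(M) = |V| - c = 7 - 1 = 6.
nullity = |E| - r(M) = 11 - 6 = 5.
Product = 6 * 5 = 30.

30


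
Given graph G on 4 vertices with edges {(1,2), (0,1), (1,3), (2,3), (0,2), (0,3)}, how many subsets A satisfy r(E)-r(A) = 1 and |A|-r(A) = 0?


R(x,y) = sum over A in 2^E of x^(r(E)-r(A)) * y^(|A|-r(A)).
G has 4 vertices, 6 edges. r(E) = 3.
Enumerate all 2^6 = 64 subsets.
Count subsets with r(E)-r(A)=1 and |A|-r(A)=0: 15.

15


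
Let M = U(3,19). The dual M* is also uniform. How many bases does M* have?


The dual of U(r,n) is U(n-r, n) = U(16,19).
Bases of U(16,19) are all (16)-element subsets.
|B(M*)| = (19 choose 16) = 969.

969


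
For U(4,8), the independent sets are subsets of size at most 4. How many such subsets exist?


Independent sets of U(4,8) are all subsets of size <= 4.
Count = C(8,0) + C(8,1) + C(8,2) + C(8,3) + C(8,4)
     = 1 + 8 + 28 + 56 + 70
     = 163.

163


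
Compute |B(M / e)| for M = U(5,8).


Contracting e from U(5,8) gives U(4,7).
Bases of U(4,7) = C(7,4) = (7 * 6 * 5 * 4) / (1 * 2 * 3 * 4) = 35.

35


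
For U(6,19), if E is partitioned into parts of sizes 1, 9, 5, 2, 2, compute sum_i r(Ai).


r(Ai) = min(|Ai|, 6) for each part.
Sum = min(1,6) + min(9,6) + min(5,6) + min(2,6) + min(2,6)
    = 1 + 6 + 5 + 2 + 2
    = 16.

16


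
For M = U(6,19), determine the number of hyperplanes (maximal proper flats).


Hyperplanes of U(6,19) are flats of rank 5.
In a uniform matroid, these are exactly the (5)-element subsets.
Count = C(19,5) = 11628.

11628


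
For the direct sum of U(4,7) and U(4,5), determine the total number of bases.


Bases of a direct sum M1 + M2: |B| = |B(M1)| * |B(M2)|.
|B(U(4,7))| = C(7,4) = 35.
|B(U(4,5))| = C(5,4) = 5.
Total bases = 35 * 5 = 175.

175


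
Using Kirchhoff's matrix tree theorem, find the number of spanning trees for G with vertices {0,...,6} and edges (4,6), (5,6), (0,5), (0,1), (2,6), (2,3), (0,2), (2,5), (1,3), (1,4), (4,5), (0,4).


By Kirchhoff's matrix tree theorem, the number of spanning trees equals
the determinant of any cofactor of the Laplacian matrix L.
G has 7 vertices and 12 edges.
Computing the (6 x 6) cofactor determinant gives 338.

338


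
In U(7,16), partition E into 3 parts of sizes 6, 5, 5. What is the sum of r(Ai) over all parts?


r(Ai) = min(|Ai|, 7) for each part.
Sum = min(6,7) + min(5,7) + min(5,7)
    = 6 + 5 + 5
    = 16.

16


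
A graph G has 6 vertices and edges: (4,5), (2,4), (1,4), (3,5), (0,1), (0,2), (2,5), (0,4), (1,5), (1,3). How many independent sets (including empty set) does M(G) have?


An independent set in a graphic matroid is an acyclic edge subset.
G has 6 vertices and 10 edges.
Enumerate all 2^10 = 1024 subsets, checking for acyclicity.
Total independent sets = 454.

454


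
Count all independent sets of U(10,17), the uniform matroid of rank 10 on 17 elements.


Independent sets of U(10,17) are all subsets of size <= 10.
Count = C(17,0) + C(17,1) + C(17,2) + C(17,3) + C(17,4) + C(17,5) + C(17,6) + C(17,7) + C(17,8) + C(17,9) + C(17,10)
     = 1 + 17 + 136 + 680 + 2380 + 6188 + 12376 + 19448 + 24310 + 24310 + 19448
     = 109294.

109294


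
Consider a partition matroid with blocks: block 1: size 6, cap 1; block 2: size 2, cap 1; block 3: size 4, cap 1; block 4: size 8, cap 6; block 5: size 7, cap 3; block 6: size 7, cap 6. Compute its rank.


Rank of a partition matroid = sum of min(|Si|, ci) for each block.
= min(6,1) + min(2,1) + min(4,1) + min(8,6) + min(7,3) + min(7,6)
= 1 + 1 + 1 + 6 + 3 + 6
= 18.

18


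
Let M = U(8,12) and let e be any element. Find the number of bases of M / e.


Contracting e from U(8,12) gives U(7,11).
Bases of U(7,11) = C(11,7) = 330.

330


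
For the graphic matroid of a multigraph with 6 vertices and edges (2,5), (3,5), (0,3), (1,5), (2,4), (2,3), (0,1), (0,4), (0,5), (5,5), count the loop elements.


In a graphic matroid, a loop is a self-loop edge (u,u) with rank 0.
Examining all 10 edges for self-loops...
Self-loops found: (5,5)
Number of loops = 1.

1


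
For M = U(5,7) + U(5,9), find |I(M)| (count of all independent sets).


For a direct sum, |I(M1+M2)| = |I(M1)| * |I(M2)|.
|I(U(5,7))| = sum C(7,k) for k=0..5 = 120.
|I(U(5,9))| = sum C(9,k) for k=0..5 = 382.
Total = 120 * 382 = 45840.

45840


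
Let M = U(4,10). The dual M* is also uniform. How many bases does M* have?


The dual of U(r,n) is U(n-r, n) = U(6,10).
Bases of U(6,10) are all (6)-element subsets.
|B(M*)| = (10 choose 6) = 210.

210


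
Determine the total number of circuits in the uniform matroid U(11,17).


In U(11,17), circuits are the (12)-element subsets.
Any set of 12 elements is dependent, and removing any one element gives
an independent set of size 11, so it is a minimal dependent set.
Number of circuits = C(17,12) = 6188.

6188


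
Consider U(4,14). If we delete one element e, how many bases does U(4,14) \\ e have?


Deleting e from U(4,14) gives U(4,13) since n > r.
Bases of U(4,13) = C(13,4) = (13 * 12 * 11 * 10) / (1 * 2 * 3 * 4) = 715.

715


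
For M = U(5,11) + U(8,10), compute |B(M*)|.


(M1+M2)* = M1* + M2*.
M1* = U(6,11), bases: C(11,6) = 462.
M2* = U(2,10), bases: C(10,2) = 45.
|B(M*)| = 462 * 45 = 20790.

20790


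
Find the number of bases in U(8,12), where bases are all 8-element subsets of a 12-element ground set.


Bases of U(8,12) are all 8-element subsets of the 12-element ground set.
Number of bases = C(12,8).
C(12,8) = 12! / (8! * 4!) = 495.

495


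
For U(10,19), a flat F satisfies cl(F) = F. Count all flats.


Flats of U(10,19): every subset of size < 10 is a flat, plus E itself.
Count = C(19,0) + C(19,1) + C(19,2) + C(19,3) + C(19,4) + C(19,5) + C(19,6) + C(19,7) + C(19,8) + C(19,9) + 1
     = 1 + 19 + 171 + 969 + 3876 + 11628 + 27132 + 50388 + 75582 + 92378 + 1
     = 262145.

262145


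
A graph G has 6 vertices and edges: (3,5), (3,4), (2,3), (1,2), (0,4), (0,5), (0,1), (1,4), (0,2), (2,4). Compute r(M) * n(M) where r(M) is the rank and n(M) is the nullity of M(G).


r(M) = |V| - c = 6 - 1 = 5.
nullity = |E| - r(M) = 10 - 5 = 5.
Product = 5 * 5 = 25.

25


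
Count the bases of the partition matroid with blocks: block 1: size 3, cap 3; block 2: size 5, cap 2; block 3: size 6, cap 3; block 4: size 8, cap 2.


A basis picks exactly ci elements from block i.
Number of bases = product of C(|Si|, ci).
= C(3,3) * C(5,2) * C(6,3) * C(8,2)
= 1 * 10 * 20 * 28
= 5600.

5600


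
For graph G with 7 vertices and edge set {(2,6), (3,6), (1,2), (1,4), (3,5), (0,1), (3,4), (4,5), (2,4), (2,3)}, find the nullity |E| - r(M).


Cycle rank (nullity) = |E| - r(M) = |E| - (|V| - c).
|E| = 10, |V| = 7, c = 1.
Nullity = 10 - (7 - 1) = 10 - 6 = 4.

4


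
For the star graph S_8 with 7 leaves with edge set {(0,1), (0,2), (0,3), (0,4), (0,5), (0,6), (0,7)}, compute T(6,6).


A star on 8 vertices is a tree with 7 edges.
T(x,y) = x^(7) for any tree.
T(6,6) = 6^7 = 279936.

279936


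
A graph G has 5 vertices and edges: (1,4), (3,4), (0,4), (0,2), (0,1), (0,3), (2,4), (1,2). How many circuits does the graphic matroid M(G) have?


A circuit in a graphic matroid = edge set of a simple cycle.
G has 5 vertices and 8 edges.
Enumerating all minimal edge subsets forming cycles...
Total circuits found: 12.

12


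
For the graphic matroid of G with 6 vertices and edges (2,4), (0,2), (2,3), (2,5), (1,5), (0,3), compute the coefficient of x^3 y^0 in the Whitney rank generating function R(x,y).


R(x,y) = sum over A in 2^E of x^(r(E)-r(A)) * y^(|A|-r(A)).
G has 6 vertices, 6 edges. r(E) = 5.
Enumerate all 2^6 = 64 subsets.
Count subsets with r(E)-r(A)=3 and |A|-r(A)=0: 15.

15


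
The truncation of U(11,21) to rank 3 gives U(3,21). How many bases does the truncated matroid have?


Truncating U(11,21) to rank 3 gives U(3,21).
Bases of U(3,21) are all 3-element subsets of 21 elements.
Number of bases = C(21,3) = (21 * 20 * 19) / (1 * 2 * 3) = 1330.

1330


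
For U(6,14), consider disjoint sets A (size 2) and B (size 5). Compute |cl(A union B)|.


|A union B| = 2 + 5 = 7 (disjoint).
In U(6,14), cl(S) = S if |S| < 6, else cl(S) = E.
Since 7 >= 6, cl(A union B) = E.
|cl(A union B)| = 14.

14


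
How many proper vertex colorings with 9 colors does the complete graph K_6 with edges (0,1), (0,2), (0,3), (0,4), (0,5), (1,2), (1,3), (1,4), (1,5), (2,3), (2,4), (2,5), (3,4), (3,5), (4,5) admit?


P(K_6, k) = k(k-1)(k-2)...(k-5).
P(9) = (9) * (8) * (7) * (6) * (5) * (4) = 60480.

60480


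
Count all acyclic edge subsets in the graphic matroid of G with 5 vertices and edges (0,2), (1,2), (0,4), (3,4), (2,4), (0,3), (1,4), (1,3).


An independent set in a graphic matroid is an acyclic edge subset.
G has 5 vertices and 8 edges.
Enumerate all 2^8 = 256 subsets, checking for acyclicity.
Total independent sets = 134.

134


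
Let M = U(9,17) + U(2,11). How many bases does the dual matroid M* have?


(M1+M2)* = M1* + M2*.
M1* = U(8,17), bases: C(17,8) = 24310.
M2* = U(9,11), bases: C(11,9) = 55.
|B(M*)| = 24310 * 55 = 1337050.

1337050


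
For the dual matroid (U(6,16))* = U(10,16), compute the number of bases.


The dual of U(r,n) is U(n-r, n) = U(10,16).
Bases of U(10,16) are all (10)-element subsets.
|B(M*)| = C(16,10) = 8008.

8008


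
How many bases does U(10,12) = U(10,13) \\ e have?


Deleting e from U(10,13) gives U(10,12) since n > r.
Bases of U(10,12) = C(12,10) = 66.

66


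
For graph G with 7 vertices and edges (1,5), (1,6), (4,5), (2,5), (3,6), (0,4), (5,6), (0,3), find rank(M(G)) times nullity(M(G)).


r(M) = |V| - c = 7 - 1 = 6.
nullity = |E| - r(M) = 8 - 6 = 2.
Product = 6 * 2 = 12.

12


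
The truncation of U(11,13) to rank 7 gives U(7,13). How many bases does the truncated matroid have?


Truncating U(11,13) to rank 7 gives U(7,13).
Bases of U(7,13) are all 7-element subsets of 13 elements.
Number of bases = C(13,7) = 1716.

1716


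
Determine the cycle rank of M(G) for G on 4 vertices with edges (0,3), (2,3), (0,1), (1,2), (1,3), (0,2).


Cycle rank (nullity) = |E| - r(M) = |E| - (|V| - c).
|E| = 6, |V| = 4, c = 1.
Nullity = 6 - (4 - 1) = 6 - 3 = 3.

3


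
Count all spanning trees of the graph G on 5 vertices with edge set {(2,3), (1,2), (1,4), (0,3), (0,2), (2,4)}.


By Kirchhoff's matrix tree theorem, the number of spanning trees equals
the determinant of any cofactor of the Laplacian matrix L.
G has 5 vertices and 6 edges.
Computing the (4 x 4) cofactor determinant gives 9.

9


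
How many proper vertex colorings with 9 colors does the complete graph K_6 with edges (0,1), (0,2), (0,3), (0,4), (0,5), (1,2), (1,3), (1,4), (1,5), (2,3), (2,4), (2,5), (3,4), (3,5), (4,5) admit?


P(K_6, k) = k(k-1)(k-2)...(k-5).
P(9) = (9) * (8) * (7) * (6) * (5) * (4) = 60480.

60480


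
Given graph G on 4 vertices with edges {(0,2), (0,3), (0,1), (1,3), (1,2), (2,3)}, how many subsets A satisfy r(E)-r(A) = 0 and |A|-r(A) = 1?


R(x,y) = sum over A in 2^E of x^(r(E)-r(A)) * y^(|A|-r(A)).
G has 4 vertices, 6 edges. r(E) = 3.
Enumerate all 2^6 = 64 subsets.
Count subsets with r(E)-r(A)=0 and |A|-r(A)=1: 15.

15


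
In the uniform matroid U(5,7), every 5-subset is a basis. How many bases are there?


Bases of U(5,7) are all 5-element subsets of the 7-element ground set.
Number of bases = C(7,5).
C(7,5) = 7! / (5! * 2!) = 21.

21


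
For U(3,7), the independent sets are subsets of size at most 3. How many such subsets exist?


Independent sets of U(3,7) are all subsets of size <= 3.
Count = (7 choose 0) + (7 choose 1) + (7 choose 2) + (7 choose 3)
     = 1 + 7 + 21 + 35
     = 64.

64


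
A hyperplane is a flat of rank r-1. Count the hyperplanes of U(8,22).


Hyperplanes of U(8,22) are flats of rank 7.
In a uniform matroid, these are exactly the (7)-element subsets.
Count = C(22,7) = 170544.

170544


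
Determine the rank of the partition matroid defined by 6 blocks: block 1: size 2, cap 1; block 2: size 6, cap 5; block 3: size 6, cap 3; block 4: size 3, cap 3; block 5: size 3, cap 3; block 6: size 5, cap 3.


Rank of a partition matroid = sum of min(|Si|, ci) for each block.
= min(2,1) + min(6,5) + min(6,3) + min(3,3) + min(3,3) + min(5,3)
= 1 + 5 + 3 + 3 + 3 + 3
= 18.

18


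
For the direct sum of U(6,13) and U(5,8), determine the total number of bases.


Bases of a direct sum M1 + M2: |B| = |B(M1)| * |B(M2)|.
|B(U(6,13))| = C(13,6) = 1716.
|B(U(5,8))| = C(8,5) = 56.
Total bases = 1716 * 56 = 96096.

96096


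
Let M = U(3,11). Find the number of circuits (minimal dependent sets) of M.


In U(3,11), circuits are the (4)-element subsets.
Any set of 4 elements is dependent, and removing any one element gives
an independent set of size 3, so it is a minimal dependent set.
Number of circuits = C(11,4) = 11! / (4! * 7!) = 330.

330


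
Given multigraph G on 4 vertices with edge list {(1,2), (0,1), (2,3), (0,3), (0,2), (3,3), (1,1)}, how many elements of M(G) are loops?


In a graphic matroid, a loop is a self-loop edge (u,u) with rank 0.
Examining all 7 edges for self-loops...
Self-loops found: (3,3), (1,1)
Number of loops = 2.

2


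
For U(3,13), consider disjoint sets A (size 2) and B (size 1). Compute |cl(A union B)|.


|A union B| = 2 + 1 = 3 (disjoint).
In U(3,13), cl(S) = S if |S| < 3, else cl(S) = E.
Since 3 >= 3, cl(A union B) = E.
|cl(A union B)| = 13.

13


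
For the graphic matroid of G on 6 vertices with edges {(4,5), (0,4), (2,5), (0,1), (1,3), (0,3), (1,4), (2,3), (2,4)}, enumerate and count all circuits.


A circuit in a graphic matroid = edge set of a simple cycle.
G has 6 vertices and 9 edges.
Enumerating all minimal edge subsets forming cycles...
Total circuits found: 12.

12


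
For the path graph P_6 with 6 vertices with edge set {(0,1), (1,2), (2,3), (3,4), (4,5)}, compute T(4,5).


A path on 6 vertices is a tree with 5 edges.
T(x,y) = x^(5) for any tree.
T(4,5) = 4^5 = 1024.

1024


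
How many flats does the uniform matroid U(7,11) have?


Flats of U(7,11): every subset of size < 7 is a flat, plus E itself.
Count = (11 choose 0) + (11 choose 1) + (11 choose 2) + (11 choose 3) + (11 choose 4) + (11 choose 5) + (11 choose 6) + 1
     = 1 + 11 + 55 + 165 + 330 + 462 + 462 + 1
     = 1487.

1487


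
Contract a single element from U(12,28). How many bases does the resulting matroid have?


Contracting e from U(12,28) gives U(11,27).
Bases of U(11,27) = C(27,11) = 13037895.

13037895


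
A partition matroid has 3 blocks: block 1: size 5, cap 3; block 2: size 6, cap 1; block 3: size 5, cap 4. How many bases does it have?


A basis picks exactly ci elements from block i.
Number of bases = product of C(|Si|, ci).
= C(5,3) * C(6,1) * C(5,4)
= 10 * 6 * 5
= 300.

300


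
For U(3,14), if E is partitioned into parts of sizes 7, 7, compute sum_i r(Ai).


r(Ai) = min(|Ai|, 3) for each part.
Sum = min(7,3) + min(7,3)
    = 3 + 3
    = 6.

6


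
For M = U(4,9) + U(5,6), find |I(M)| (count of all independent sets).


For a direct sum, |I(M1+M2)| = |I(M1)| * |I(M2)|.
|I(U(4,9))| = sum C(9,k) for k=0..4 = 256.
|I(U(5,6))| = sum C(6,k) for k=0..5 = 63.
Total = 256 * 63 = 16128.

16128


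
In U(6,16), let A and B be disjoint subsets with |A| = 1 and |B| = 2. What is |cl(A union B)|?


|A union B| = 1 + 2 = 3 (disjoint).
In U(6,16), cl(S) = S if |S| < 6, else cl(S) = E.
Since 3 < 6, cl(A union B) = A union B.
|cl(A union B)| = 3.

3


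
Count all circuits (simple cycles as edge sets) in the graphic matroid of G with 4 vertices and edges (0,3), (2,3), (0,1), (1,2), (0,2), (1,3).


A circuit in a graphic matroid = edge set of a simple cycle.
G has 4 vertices and 6 edges.
Enumerating all minimal edge subsets forming cycles...
Total circuits found: 7.

7


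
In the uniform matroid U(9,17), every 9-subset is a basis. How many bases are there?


Bases of U(9,17) are all 9-element subsets of the 17-element ground set.
Number of bases = C(17,9).
(17 choose 9) = 24310.

24310


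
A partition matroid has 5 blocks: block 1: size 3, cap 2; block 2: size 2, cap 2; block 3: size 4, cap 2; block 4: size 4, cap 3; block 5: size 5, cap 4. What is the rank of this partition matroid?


Rank of a partition matroid = sum of min(|Si|, ci) for each block.
= min(3,2) + min(2,2) + min(4,2) + min(4,3) + min(5,4)
= 2 + 2 + 2 + 3 + 4
= 13.

13


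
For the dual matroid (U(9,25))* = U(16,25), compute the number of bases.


The dual of U(r,n) is U(n-r, n) = U(16,25).
Bases of U(16,25) are all (16)-element subsets.
|B(M*)| = C(25,16) = 2042975.

2042975


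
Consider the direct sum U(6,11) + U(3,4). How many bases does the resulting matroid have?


Bases of a direct sum M1 + M2: |B| = |B(M1)| * |B(M2)|.
|B(U(6,11))| = C(11,6) = 462.
|B(U(3,4))| = C(4,3) = 4.
Total bases = 462 * 4 = 1848.

1848


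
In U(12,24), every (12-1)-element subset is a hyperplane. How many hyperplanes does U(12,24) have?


Hyperplanes of U(12,24) are flats of rank 11.
In a uniform matroid, these are exactly the (11)-element subsets.
Count = C(24,11) = 24! / (11! * 13!) = 2496144.

2496144


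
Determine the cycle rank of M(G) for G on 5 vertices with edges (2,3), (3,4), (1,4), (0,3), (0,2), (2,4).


Cycle rank (nullity) = |E| - r(M) = |E| - (|V| - c).
|E| = 6, |V| = 5, c = 1.
Nullity = 6 - (5 - 1) = 6 - 4 = 2.

2


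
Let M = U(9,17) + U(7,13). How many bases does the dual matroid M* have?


(M1+M2)* = M1* + M2*.
M1* = U(8,17), bases: C(17,8) = 24310.
M2* = U(6,13), bases: C(13,6) = 1716.
|B(M*)| = 24310 * 1716 = 41715960.

41715960


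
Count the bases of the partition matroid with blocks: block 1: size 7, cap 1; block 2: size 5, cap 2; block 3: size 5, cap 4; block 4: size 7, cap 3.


A basis picks exactly ci elements from block i.
Number of bases = product of C(|Si|, ci).
= C(7,1) * C(5,2) * C(5,4) * C(7,3)
= 7 * 10 * 5 * 35
= 12250.

12250


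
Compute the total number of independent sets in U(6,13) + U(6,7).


For a direct sum, |I(M1+M2)| = |I(M1)| * |I(M2)|.
|I(U(6,13))| = sum C(13,k) for k=0..6 = 4096.
|I(U(6,7))| = sum C(7,k) for k=0..6 = 127.
Total = 4096 * 127 = 520192.

520192


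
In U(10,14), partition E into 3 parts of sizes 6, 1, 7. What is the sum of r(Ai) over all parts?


r(Ai) = min(|Ai|, 10) for each part.
Sum = min(6,10) + min(1,10) + min(7,10)
    = 6 + 1 + 7
    = 14.

14


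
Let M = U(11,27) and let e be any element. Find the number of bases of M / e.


Contracting e from U(11,27) gives U(10,26).
Bases of U(10,26) = C(26,10) = 26! / (10! * 16!) = 5311735.

5311735


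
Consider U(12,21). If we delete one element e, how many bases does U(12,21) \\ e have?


Deleting e from U(12,21) gives U(12,20) since n > r.
Bases of U(12,20) = C(20,12) = 20! / (12! * 8!) = 125970.

125970


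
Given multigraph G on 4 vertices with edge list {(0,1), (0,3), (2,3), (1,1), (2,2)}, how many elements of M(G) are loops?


In a graphic matroid, a loop is a self-loop edge (u,u) with rank 0.
Examining all 5 edges for self-loops...
Self-loops found: (1,1), (2,2)
Number of loops = 2.

2


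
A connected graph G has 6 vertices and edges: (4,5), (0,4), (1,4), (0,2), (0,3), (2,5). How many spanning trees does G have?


By Kirchhoff's matrix tree theorem, the number of spanning trees equals
the determinant of any cofactor of the Laplacian matrix L.
G has 6 vertices and 6 edges.
Computing the (5 x 5) cofactor determinant gives 4.

4
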